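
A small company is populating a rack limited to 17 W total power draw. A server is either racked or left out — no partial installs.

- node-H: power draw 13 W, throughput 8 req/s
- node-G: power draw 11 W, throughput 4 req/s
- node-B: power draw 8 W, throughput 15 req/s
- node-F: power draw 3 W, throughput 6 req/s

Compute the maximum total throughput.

This is a 0-1 knapsack instance.
Take node-B and node-F: power draw 8 + 3 = 11 ≤ 17, throughput 15 + 6 = 21.
No other feasible combination does better.

21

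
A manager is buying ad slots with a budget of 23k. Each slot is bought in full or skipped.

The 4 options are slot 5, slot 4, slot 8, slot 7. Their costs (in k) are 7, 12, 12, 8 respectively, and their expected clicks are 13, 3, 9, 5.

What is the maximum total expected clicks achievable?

22

This is an integer program with binary decision variables.
Take slot 5 and slot 8: cost 7 + 12 = 19 ≤ 23, expected clicks 13 + 9 = 22.
No other feasible combination does better.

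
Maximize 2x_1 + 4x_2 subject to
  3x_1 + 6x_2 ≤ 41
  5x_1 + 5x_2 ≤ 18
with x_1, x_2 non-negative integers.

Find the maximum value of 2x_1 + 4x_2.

12

The continuous relaxation peaks at (0, 3.6) with value 14.40; rounding to a feasible lattice point costs some objective.
(x_1,x_2)=(0,3): 3·0+6·3=18≤41, 5·0+5·3=15≤18, objective 12.
(x_1,x_2)=(1,2): 3·1+6·2=15≤41, 5·1+5·2=15≤18, objective 10.
The best lattice point is (0,3), giving 12.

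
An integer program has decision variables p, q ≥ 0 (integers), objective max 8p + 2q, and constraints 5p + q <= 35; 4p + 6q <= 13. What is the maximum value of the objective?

The continuous relaxation peaks at (3.25, 0) with value 26.00; rounding to a feasible lattice point costs some objective.
(p,q)=(3,0): 5·3+1·0=15≤35, 4·3+6·0=12≤13, objective 24.
(p,q)=(2,0): 5·2+1·0=10≤35, 4·2+6·0=8≤13, objective 16.
The best lattice point is (3,0), giving 24.

24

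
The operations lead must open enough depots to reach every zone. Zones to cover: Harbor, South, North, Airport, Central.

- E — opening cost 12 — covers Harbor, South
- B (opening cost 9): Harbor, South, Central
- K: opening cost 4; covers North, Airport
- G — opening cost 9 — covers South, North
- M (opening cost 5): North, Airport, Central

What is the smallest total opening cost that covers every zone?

The greedy cost-per-new-zone heuristic would pick M and B for 14, but a cheaper cover exists.
Choose B and K: together they cover Harbor, South, North, Airport, Central — every zone.
Total opening cost: 9 + 4 = 13.
No cover costs less than 13.

13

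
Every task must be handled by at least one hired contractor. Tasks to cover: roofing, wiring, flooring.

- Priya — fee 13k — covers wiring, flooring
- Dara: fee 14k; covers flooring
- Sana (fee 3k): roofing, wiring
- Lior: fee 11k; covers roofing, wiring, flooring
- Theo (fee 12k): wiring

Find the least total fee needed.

11

The greedy cost-per-new-task heuristic would pick Sana and Lior for 14, but a cheaper cover exists.
Lior alone covers roofing, wiring, flooring — every task.
Total fee: 11.
No cover costs less than 11.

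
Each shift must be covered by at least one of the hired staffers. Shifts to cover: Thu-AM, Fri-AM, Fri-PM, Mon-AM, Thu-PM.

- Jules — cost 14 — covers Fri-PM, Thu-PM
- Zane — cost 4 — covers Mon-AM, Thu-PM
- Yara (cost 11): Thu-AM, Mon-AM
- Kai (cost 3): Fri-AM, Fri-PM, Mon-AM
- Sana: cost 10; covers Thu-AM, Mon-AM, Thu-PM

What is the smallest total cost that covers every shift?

Choose Kai and Sana: together they cover Thu-AM, Fri-AM, Fri-PM, Mon-AM, Thu-PM — every shift.
Total cost: 3 + 10 = 13.

13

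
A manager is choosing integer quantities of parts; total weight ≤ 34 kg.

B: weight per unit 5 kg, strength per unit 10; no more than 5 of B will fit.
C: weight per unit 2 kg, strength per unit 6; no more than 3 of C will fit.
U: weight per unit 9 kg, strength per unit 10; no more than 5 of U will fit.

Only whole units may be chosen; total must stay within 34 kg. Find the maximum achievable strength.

68

5×B and 3×C: weight 31 ≤ 34, strength 5·10 + 3·6 = 68.
4×B, 2×C, and 1×U: weight 33 ≤ 34, strength 4·10 + 2·6 + 1·10 = 62.
Best is 68.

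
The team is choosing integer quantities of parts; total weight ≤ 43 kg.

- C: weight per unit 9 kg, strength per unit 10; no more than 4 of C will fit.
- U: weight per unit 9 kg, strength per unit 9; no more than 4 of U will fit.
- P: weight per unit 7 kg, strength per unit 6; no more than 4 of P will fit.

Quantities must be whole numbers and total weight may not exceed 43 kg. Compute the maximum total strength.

3×C, 1×U, and 1×P: weight 43 ≤ 43, strength 3·10 + 1·9 + 1·6 = 45.
4×C and 1×P: weight 43 ≤ 43, strength 4·10 + 1·6 = 46.
Best is 46.

46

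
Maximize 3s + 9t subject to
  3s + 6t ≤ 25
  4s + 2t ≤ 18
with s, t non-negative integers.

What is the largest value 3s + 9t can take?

36

(s,t)=(0,4): 3·0+6·4=24≤25, 4·0+2·4=8≤18, objective 36.
(s,t)=(1,3): 3·1+6·3=21≤25, 4·1+2·3=10≤18, objective 30.
(s,t)=(0,3): 3·0+6·3=18≤25, 4·0+2·3=6≤18, objective 27.
No feasible integer point exceeds 36.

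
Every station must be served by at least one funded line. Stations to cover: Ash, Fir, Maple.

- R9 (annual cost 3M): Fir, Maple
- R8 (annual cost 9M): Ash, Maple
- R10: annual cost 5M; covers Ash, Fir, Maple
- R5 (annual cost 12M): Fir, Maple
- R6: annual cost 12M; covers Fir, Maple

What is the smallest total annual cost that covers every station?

The greedy cost-per-new-station heuristic would pick R9 and R10 for 8, but a cheaper cover exists.
R10 alone covers Ash, Fir, Maple — every station.
Total annual cost: 5.
No cover costs less than 5.

5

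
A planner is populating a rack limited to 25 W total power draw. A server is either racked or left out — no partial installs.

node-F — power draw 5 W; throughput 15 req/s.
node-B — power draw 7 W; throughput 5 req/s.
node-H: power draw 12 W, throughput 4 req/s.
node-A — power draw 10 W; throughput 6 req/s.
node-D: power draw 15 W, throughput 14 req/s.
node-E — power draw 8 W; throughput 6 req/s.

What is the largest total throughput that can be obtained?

Allowing fractional choices, the relaxed optimum would be about 32.8, but servers are indivisible.
node-F + node-D: power draw 5 + 15 = 20 ≤ 25, throughput 15 + 14 = 29.
node-F + node-A + node-E: power draw 5 + 10 + 8 = 23 ≤ 25, throughput 15 + 6 + 6 = 27.
Best is node-F and node-D with total throughput 29.

29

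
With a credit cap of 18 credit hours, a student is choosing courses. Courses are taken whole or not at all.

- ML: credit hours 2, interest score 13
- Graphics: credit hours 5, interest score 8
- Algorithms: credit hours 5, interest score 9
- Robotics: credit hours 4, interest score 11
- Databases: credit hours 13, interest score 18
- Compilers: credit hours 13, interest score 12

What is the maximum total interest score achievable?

41

Take ML, Graphics, Algorithms, and Robotics: credit hours 2 + 5 + 5 + 4 = 16 ≤ 18, interest score 13 + 8 + 9 + 11 = 41.
No other feasible combination does better.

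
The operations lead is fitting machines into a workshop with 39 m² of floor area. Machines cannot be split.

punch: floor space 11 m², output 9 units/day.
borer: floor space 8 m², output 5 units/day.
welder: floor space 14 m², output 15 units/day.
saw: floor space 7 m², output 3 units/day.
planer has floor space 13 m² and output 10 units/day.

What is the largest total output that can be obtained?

34

Treat it as a binary knapsack problem.
Allowing fractional choices, the relaxed optimum would be about 34.6, but machines are indivisible.
borer + welder + planer: floor space 8 + 14 + 13 = 35 ≤ 39, output 5 + 15 + 10 = 30.
punch + welder + planer: floor space 11 + 14 + 13 = 38 ≤ 39, output 9 + 15 + 10 = 34.
Best is punch, welder, and planer with total output 34.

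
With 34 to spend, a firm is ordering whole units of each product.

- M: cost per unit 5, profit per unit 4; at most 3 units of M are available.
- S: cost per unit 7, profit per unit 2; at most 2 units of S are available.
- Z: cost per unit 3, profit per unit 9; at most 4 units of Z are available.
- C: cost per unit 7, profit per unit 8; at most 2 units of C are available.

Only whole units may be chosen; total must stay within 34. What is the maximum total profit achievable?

56

1×M, 4×Z, and 2×C: cost 31 ≤ 34, profit 1·4 + 4·9 + 2·8 = 56.
3×M, 4×Z, and 1×C: cost 34 ≤ 34, profit 3·4 + 4·9 + 1·8 = 56.
Best is 56.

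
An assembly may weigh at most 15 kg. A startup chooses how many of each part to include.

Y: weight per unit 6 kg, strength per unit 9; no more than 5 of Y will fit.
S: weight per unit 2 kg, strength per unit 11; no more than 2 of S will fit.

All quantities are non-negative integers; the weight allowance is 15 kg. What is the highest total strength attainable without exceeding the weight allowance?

31

2×Y and 1×S: weight 14 ≤ 15, strength 2·9 + 1·11 = 29.
1×Y and 2×S: weight 10 ≤ 15, strength 1·9 + 2·11 = 31.
Best is 31.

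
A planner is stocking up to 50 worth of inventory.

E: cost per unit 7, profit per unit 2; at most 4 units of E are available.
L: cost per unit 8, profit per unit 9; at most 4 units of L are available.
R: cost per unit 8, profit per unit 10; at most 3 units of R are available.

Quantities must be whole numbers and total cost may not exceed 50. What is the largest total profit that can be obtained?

R has the best ratio (10/8); taking only R gives at most 3×10 = 30 (stopped by the supply cap of 3).
Mixing does better — 3×L and 3×R: cost 48 ≤ 50, profit 3·9 + 3·10 = 57.

57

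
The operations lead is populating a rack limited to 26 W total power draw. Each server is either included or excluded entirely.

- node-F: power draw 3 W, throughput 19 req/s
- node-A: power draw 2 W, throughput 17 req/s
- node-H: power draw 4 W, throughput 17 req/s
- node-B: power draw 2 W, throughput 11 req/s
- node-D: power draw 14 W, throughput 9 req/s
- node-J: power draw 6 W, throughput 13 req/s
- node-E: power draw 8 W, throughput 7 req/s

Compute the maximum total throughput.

Allowing fractional choices, the relaxed optimum would be about 84.6, but servers are indivisible.
node-F + node-A + node-H + node-B + node-J: power draw 3 + 2 + 4 + 2 + 6 = 17 ≤ 26, throughput 19 + 17 + 17 + 11 + 13 = 77.
node-F + node-A + node-H + node-J + node-E: power draw 3 + 2 + 4 + 6 + 8 = 23 ≤ 26, throughput 19 + 17 + 17 + 13 + 7 = 73.
node-F + node-A + node-H + node-B + node-J + node-E: power draw 3 + 2 + 4 + 2 + 6 + 8 = 25 ≤ 26, throughput 19 + 17 + 17 + 11 + 13 + 7 = 84.
Best is node-F, node-A, node-H, node-B, node-J, and node-E with total throughput 84.

84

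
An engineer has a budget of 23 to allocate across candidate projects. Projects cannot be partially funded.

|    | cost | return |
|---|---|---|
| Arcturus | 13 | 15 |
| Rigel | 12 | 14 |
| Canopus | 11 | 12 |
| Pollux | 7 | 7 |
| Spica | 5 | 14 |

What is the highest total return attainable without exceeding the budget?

33

Allowing fractional choices, the relaxed optimum would be about 34.9, but projects are indivisible.
Arcturus + Spica: cost 13 + 5 = 18 ≤ 23, return 15 + 14 = 29.
Canopus + Pollux + Spica: cost 11 + 7 + 5 = 23 ≤ 23, return 12 + 7 + 14 = 33.
Best is Canopus, Pollux, and Spica with total return 33.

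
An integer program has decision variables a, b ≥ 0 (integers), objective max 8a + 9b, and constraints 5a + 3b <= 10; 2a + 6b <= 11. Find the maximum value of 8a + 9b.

(a,b)=(1,1): 5·1+3·1=8≤10, 2·1+6·1=8≤11, objective 17.
(a,b)=(2,0): 5·2+3·0=10≤10, 2·2+6·0=4≤11, objective 16.
No feasible integer point exceeds 17.

17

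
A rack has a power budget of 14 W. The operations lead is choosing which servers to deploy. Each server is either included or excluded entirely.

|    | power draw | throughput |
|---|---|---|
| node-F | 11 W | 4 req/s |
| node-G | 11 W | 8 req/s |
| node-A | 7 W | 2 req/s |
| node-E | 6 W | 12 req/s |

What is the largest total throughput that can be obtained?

14

node-A + node-E: power draw 7 + 6 = 13 ≤ 14, throughput 2 + 12 = 14.
node-G: power draw 11 ≤ 14, throughput 8.
node-E: power draw 6 ≤ 14, throughput 12.
Best is node-A and node-E with total throughput 14.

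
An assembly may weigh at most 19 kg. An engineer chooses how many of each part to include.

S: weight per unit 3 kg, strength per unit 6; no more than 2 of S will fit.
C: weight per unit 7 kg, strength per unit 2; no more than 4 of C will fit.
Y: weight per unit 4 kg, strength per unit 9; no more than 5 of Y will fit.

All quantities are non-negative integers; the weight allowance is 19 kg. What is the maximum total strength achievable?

Y has the best ratio (9/4); taking only Y gives at most 4×9 = 36 (stopped by the weight limit).
Mixing does better — 1×S and 4×Y: weight 19 ≤ 19, strength 1·6 + 4·9 = 42.

42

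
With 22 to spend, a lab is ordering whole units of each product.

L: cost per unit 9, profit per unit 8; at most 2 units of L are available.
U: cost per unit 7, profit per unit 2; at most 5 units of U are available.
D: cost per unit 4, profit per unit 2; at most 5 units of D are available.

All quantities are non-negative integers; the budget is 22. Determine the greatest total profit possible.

2×L: cost 18 ≤ 22, profit 2·8 = 16.
2×L and 1×D: cost 22 ≤ 22, profit 2·8 + 1·2 = 18.
Best is 18.

18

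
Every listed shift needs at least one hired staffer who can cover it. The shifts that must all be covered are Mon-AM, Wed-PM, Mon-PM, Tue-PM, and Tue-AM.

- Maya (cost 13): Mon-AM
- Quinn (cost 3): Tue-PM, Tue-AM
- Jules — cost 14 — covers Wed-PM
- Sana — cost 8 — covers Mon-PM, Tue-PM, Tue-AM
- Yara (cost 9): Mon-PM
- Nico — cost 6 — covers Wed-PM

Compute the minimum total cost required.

27

The greedy cost-per-new-shift heuristic would pick Quinn, Nico, Sana, and Maya for 30, but a cheaper cover exists.
Choose Maya, Sana, and Nico: together they cover Mon-AM, Wed-PM, Mon-PM, Tue-PM, Tue-AM — every shift.
Total cost: 13 + 8 + 6 = 27.
No cover costs less than 27.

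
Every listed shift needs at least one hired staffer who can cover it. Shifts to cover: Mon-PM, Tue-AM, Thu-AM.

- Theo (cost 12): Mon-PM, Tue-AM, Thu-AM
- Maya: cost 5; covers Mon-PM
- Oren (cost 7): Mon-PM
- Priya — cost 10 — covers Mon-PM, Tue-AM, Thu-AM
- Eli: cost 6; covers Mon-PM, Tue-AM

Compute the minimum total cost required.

10

The greedy cost-per-new-shift heuristic would pick Eli and Priya for 16, but a cheaper cover exists.
Priya alone covers Mon-PM, Tue-AM, Thu-AM — every shift.
Total cost: 10.
No cover costs less than 10.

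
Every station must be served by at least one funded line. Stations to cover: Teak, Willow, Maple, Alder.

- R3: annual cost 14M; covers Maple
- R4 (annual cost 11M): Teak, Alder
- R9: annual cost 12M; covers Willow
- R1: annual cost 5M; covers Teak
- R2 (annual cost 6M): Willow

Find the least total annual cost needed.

31

The greedy cost-per-new-station heuristic would pick R1, R2, R4, and R3 for 36, but a cheaper cover exists.
Choose R3, R4, and R2: together they cover Teak, Willow, Maple, Alder — every station.
Total annual cost: 14 + 11 + 6 = 31.
No cover costs less than 31.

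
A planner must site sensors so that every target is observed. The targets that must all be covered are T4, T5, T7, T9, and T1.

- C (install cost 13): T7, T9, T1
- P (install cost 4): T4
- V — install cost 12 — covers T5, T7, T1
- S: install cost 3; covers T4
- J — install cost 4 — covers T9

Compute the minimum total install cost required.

19

Choose V, S, and J: together they cover T4, T5, T7, T9, T1 — every target.
Total install cost: 12 + 3 + 4 = 19.
No cover costs less than 19.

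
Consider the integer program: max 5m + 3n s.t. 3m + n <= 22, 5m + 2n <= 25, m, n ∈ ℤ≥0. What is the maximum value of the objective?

(m,n)=(0,12) is feasible, giving 36.
(m,n)=(0,11) is feasible, giving 33.
No feasible integer point exceeds 36.

36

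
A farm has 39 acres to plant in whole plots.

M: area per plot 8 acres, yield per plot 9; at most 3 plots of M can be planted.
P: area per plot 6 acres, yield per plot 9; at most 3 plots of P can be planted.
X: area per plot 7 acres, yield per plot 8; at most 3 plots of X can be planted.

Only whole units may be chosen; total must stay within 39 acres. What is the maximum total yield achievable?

51

P has the best ratio (9/6); taking only P gives at most 3×9 = 27 (stopped by the supply cap of 3).
Mixing does better — 3×P and 3×X: area 39 ≤ 39, yield 3·9 + 3·8 = 51.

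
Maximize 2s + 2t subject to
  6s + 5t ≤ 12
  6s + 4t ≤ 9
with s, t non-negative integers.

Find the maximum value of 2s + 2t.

4

Relaxing integrality, the LP optimum is 4.50 at (s,t) = (0, 2.25), which is not an integer point.
(s,t)=(0,2) is feasible, giving 4.
(s,t)=(0,1) is feasible, giving 2.
The best lattice point is (0,2), giving 4.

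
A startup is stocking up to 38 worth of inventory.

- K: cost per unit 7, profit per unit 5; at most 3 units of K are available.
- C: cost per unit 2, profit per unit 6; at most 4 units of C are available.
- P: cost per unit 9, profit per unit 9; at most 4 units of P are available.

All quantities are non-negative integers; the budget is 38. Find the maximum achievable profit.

C has the best ratio (6/2); taking only C gives at most 4×6 = 24 (stopped by the supply cap of 4).
Mixing does better — 4×C and 3×P: cost 35 ≤ 38, profit 4·6 + 3·9 = 51.

51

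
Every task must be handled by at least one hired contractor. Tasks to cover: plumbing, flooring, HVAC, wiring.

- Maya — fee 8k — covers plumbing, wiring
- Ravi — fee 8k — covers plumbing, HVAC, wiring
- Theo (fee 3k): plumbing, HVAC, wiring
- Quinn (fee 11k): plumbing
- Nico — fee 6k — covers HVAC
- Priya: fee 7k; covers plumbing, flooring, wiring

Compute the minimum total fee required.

10

This is an integer covering problem.
Choose Theo and Priya: together they cover plumbing, flooring, HVAC, wiring — every task.
Total fee: 3 + 7 = 10.
No cover costs less than 10.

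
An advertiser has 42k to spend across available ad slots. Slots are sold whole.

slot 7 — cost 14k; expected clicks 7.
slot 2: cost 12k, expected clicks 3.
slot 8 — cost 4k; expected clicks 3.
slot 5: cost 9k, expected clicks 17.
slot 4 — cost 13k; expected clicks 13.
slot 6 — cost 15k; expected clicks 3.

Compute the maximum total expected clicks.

40

Treat it as a binary knapsack problem.
Take slot 7, slot 8, slot 5, and slot 4: cost 14 + 4 + 9 + 13 = 40 ≤ 42, expected clicks 7 + 3 + 17 + 13 = 40.
No other feasible combination does better.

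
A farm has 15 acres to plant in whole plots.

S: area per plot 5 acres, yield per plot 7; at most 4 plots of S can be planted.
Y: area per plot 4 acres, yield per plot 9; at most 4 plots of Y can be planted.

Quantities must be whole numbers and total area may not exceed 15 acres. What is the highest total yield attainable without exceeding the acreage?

3×Y: area 12 ≤ 15, yield 3·9 = 27.
1×S and 2×Y: area 13 ≤ 15, yield 1·7 + 2·9 = 25.
Best is 27.

27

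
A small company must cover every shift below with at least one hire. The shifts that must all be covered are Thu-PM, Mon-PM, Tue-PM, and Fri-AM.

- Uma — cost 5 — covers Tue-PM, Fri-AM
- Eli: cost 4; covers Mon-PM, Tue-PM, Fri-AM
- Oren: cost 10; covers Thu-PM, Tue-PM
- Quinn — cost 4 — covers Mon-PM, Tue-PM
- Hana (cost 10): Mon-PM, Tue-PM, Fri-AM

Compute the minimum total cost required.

14

Choose Eli and Oren: together they cover Thu-PM, Mon-PM, Tue-PM, Fri-AM — every shift.
Total cost: 4 + 10 = 14.
No cover costs less than 14.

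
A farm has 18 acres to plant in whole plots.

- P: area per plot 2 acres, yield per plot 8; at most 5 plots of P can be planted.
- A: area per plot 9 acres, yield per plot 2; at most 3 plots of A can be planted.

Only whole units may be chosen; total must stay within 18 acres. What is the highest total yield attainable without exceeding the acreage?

40

P has the best ratio (8/2); taking only P gives at most 5×8 = 40 (stopped by the supply cap of 5).
Optimal: 5×P: area 10 ≤ 18, yield 5·8 = 40.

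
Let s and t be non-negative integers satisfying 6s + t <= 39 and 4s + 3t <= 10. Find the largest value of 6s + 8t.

24

The continuous relaxation peaks at (0, 3.33) with value 26.67; rounding to a feasible lattice point costs some objective.
(s,t)=(0,3): 6·0+1·3=3≤39, 4·0+3·3=9≤10, objective 24.
(s,t)=(1,2): 6·1+1·2=8≤39, 4·1+3·2=10≤10, objective 22.
(s,t)=(0,2): 6·0+1·2=2≤39, 4·0+3·2=6≤10, objective 16.
The best lattice point is (0,3), giving 24.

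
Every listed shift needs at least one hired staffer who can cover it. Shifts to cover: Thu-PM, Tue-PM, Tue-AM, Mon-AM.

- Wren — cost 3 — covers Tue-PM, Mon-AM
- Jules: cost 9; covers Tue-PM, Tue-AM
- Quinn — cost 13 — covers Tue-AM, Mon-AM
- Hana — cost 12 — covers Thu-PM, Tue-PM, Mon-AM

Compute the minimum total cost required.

21

Choose Jules and Hana: together they cover Thu-PM, Tue-PM, Tue-AM, Mon-AM — every shift.
Total cost: 9 + 12 = 21.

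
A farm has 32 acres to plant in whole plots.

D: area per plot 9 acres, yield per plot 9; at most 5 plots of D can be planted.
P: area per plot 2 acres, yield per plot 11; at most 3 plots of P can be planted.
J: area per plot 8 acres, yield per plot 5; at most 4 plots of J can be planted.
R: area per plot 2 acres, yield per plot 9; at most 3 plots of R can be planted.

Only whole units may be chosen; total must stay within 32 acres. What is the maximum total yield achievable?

Take 2×D, 3×P, and 3×R: area 30 ≤ 32, yield 2·9 + 3·11 + 3·9 = 78.
P has the best ratio (11/2) and is taken to its limit of 3; remaining capacity is filled optimally with the others.

78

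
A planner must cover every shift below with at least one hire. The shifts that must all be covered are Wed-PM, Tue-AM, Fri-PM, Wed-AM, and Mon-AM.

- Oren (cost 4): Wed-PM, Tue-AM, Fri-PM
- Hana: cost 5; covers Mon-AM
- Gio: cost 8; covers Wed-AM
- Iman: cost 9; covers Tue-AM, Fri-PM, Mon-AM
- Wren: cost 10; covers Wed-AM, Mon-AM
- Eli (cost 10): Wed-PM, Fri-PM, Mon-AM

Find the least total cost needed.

14

This is an integer covering problem.
Choose Oren and Wren: together they cover Wed-PM, Tue-AM, Fri-PM, Wed-AM, Mon-AM — every shift.
Total cost: 4 + 10 = 14.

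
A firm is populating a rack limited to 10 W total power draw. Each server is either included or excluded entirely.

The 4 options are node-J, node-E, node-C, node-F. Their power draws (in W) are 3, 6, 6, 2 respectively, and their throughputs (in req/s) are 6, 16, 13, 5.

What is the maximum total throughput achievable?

22

Allowing fractional choices, the relaxed optimum would be about 25.3, but servers are indivisible.
node-J + node-C: power draw 3 + 6 = 9 ≤ 10, throughput 6 + 13 = 19.
node-J + node-E: power draw 3 + 6 = 9 ≤ 10, throughput 6 + 16 = 22.
node-E + node-F: power draw 6 + 2 = 8 ≤ 10, throughput 16 + 5 = 21.
Best is node-J and node-E with total throughput 22.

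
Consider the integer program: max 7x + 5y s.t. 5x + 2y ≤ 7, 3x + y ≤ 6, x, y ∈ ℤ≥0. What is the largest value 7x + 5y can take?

(x,y)=(0,3) is feasible, giving 15.
(x,y)=(0,2) is feasible, giving 10.
Maximum is 15 at (x,y)=(0,3).

15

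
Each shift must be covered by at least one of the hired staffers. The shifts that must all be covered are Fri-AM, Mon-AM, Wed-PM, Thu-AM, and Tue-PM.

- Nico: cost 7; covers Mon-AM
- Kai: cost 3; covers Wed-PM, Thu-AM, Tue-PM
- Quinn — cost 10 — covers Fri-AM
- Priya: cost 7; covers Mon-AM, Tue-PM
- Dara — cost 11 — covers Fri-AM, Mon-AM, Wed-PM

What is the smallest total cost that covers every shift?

This is an integer covering problem.
Choose Kai and Dara: together they cover Fri-AM, Mon-AM, Wed-PM, Thu-AM, Tue-PM — every shift.
Total cost: 3 + 11 = 14.
No cover costs less than 14.

14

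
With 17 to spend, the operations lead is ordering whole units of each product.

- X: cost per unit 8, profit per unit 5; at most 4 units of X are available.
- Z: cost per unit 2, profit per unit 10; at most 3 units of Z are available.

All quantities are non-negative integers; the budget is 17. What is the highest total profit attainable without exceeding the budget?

1×X and 3×Z: cost 14 ≤ 17, profit 1·5 + 3·10 = 35.
3×Z: cost 6 ≤ 17, profit 3·10 = 30.
Best is 35.

35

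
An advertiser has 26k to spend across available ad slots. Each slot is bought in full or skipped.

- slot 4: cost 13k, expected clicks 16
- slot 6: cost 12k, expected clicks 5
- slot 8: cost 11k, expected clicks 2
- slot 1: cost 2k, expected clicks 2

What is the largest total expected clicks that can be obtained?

Allowing fractional choices, the relaxed optimum would be about 22.6, but ad slots are indivisible.
slot 4 + slot 1: cost 13 + 2 = 15 ≤ 26, expected clicks 16 + 2 = 18.
slot 4 + slot 6: cost 13 + 12 = 25 ≤ 26, expected clicks 16 + 5 = 21.
slot 4 + slot 8 + slot 1: cost 13 + 11 + 2 = 26 ≤ 26, expected clicks 16 + 2 + 2 = 20.
Best is slot 4 and slot 6 with total expected clicks 21.

21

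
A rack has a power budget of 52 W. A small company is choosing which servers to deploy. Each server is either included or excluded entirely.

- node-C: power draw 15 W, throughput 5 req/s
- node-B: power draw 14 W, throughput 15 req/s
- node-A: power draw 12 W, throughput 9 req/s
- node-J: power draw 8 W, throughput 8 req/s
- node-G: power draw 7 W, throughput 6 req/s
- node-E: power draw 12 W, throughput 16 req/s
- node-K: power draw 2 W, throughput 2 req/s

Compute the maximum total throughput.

50

This is a 0-1 knapsack instance.
node-B + node-A + node-G + node-E + node-K: power draw 14 + 12 + 7 + 12 + 2 = 47 ≤ 52, throughput 15 + 9 + 6 + 16 + 2 = 48.
node-B + node-A + node-J + node-E + node-K: power draw 14 + 12 + 8 + 12 + 2 = 48 ≤ 52, throughput 15 + 9 + 8 + 16 + 2 = 50.
node-B + node-A + node-J + node-E: power draw 14 + 12 + 8 + 12 = 46 ≤ 52, throughput 15 + 9 + 8 + 16 = 48.
Best is node-B, node-A, node-J, node-E, and node-K with total throughput 50.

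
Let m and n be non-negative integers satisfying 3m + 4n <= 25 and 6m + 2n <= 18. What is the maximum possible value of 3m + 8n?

Relaxing integrality, the LP optimum is 50.00 at (m,n) = (0, 6.25), which is not an integer point.
(m,n)=(0,6): 3·0+4·6=24≤25, 6·0+2·6=12≤18, objective 48.
(m,n)=(1,5): 3·1+4·5=23≤25, 6·1+2·5=16≤18, objective 43.
(m,n)=(0,5): 3·0+4·5=20≤25, 6·0+2·5=10≤18, objective 40.
No feasible integer point exceeds 48.

48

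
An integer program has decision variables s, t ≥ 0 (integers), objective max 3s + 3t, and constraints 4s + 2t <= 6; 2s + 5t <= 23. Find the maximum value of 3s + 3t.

9

(s,t)=(0,3): 4·0+2·3=6≤6, 2·0+5·3=15≤23, objective 9.
(s,t)=(0,2): 4·0+2·2=4≤6, 2·0+5·2=10≤23, objective 6.
The best lattice point is (0,3), giving 9.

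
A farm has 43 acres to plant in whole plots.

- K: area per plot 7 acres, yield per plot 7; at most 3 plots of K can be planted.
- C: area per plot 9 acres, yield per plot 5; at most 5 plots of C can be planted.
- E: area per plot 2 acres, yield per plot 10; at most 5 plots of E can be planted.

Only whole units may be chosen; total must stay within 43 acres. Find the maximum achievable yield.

3×K, 1×C, and 5×E: area 40 ≤ 43, yield 3·7 + 1·5 + 5·10 = 76.
2×K, 2×C, and 5×E: area 42 ≤ 43, yield 2·7 + 2·5 + 5·10 = 74.
Best is 76.

76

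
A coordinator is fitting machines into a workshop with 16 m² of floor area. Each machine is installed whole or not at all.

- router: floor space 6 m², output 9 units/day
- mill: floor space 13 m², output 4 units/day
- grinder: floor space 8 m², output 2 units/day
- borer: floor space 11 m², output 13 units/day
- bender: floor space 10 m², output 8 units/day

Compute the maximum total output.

Allowing fractional choices, the relaxed optimum would be about 20.8, but machines are indivisible.
router + grinder: floor space 6 + 8 = 14 ≤ 16, output 9 + 2 = 11.
router + bender: floor space 6 + 10 = 16 ≤ 16, output 9 + 8 = 17.
borer: floor space 11 ≤ 16, output 13.
Best is router and bender with total output 17.

17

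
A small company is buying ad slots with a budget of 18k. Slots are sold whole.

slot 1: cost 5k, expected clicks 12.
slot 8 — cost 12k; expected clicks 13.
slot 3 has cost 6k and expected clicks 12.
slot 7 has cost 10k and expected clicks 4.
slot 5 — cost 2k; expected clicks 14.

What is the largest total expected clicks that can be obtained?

slot 1 + slot 7 + slot 5: cost 5 + 10 + 2 = 17 ≤ 18, expected clicks 12 + 4 + 14 = 30.
slot 1 + slot 3 + slot 5: cost 5 + 6 + 2 = 13 ≤ 18, expected clicks 12 + 12 + 14 = 38.
slot 3 + slot 7 + slot 5: cost 6 + 10 + 2 = 18 ≤ 18, expected clicks 12 + 4 + 14 = 30.
Best is slot 1, slot 3, and slot 5 with total expected clicks 38.

38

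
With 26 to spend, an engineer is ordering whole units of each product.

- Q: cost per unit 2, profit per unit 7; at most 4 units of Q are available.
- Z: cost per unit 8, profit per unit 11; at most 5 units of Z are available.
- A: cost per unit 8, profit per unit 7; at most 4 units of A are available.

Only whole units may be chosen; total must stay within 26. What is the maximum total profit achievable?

50

4×Q, 1×Z, and 1×A: cost 24 ≤ 26, profit 4·7 + 1·11 + 1·7 = 46.
4×Q and 2×Z: cost 24 ≤ 26, profit 4·7 + 2·11 = 50.
Best is 50.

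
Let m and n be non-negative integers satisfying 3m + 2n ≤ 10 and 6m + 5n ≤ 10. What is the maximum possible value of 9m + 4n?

Relaxing integrality, the LP optimum is 15.00 at (m,n) = (1.67, 0), which is not an integer point.
(m,n)=(1,0): 3·1+2·0=3≤10, 6·1+5·0=6≤10, objective 9.
(m,n)=(0,1): 3·0+2·1=2≤10, 6·0+5·1=5≤10, objective 4.
(m,n)=(0,0): 3·0+2·0=0≤10, 6·0+5·0=0≤10, objective 0.
The best lattice point is (1,0), giving 9.

9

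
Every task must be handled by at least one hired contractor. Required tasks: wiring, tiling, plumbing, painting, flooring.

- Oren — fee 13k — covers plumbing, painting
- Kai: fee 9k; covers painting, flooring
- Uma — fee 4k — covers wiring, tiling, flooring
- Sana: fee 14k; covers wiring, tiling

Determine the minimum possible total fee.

17

Choose Oren and Uma: together they cover wiring, tiling, plumbing, painting, flooring — every task.
Total fee: 13 + 4 = 17.
No cover costs less than 17.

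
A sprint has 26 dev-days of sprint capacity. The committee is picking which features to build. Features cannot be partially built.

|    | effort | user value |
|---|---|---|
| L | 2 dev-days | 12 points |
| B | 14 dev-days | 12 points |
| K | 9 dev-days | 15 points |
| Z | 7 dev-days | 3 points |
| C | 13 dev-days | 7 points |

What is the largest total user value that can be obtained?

This is a 0-1 knapsack instance.
Allowing fractional choices, the relaxed optimum would be about 39.5, but features are indivisible.
L + B + K: effort 2 + 14 + 9 = 25 ≤ 26, user value 12 + 12 + 15 = 39.
L + K + Z: effort 2 + 9 + 7 = 18 ≤ 26, user value 12 + 15 + 3 = 30.
L + K + C: effort 2 + 9 + 13 = 24 ≤ 26, user value 12 + 15 + 7 = 34.
Best is L, B, and K with total user value 39.

39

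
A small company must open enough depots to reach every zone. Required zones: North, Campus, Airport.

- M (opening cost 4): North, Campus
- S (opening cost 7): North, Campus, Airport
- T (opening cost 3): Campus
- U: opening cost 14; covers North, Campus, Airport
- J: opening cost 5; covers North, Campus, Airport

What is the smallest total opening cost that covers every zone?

J alone covers North, Campus, Airport — every zone.
Total opening cost: 5.

5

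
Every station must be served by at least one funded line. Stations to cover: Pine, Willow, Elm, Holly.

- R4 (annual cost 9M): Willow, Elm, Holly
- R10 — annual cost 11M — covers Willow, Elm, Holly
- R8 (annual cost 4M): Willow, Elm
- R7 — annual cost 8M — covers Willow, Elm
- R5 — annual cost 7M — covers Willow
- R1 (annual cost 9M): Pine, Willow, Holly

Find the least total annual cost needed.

Choose R8 and R1: together they cover Pine, Willow, Elm, Holly — every station.
Total annual cost: 4 + 9 = 13.

13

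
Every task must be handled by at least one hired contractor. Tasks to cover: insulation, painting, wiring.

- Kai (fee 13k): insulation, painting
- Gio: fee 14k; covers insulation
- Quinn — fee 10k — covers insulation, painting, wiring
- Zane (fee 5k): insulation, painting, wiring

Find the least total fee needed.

5

This is an integer covering problem.
Zane alone covers insulation, painting, wiring — every task.
Total fee: 5.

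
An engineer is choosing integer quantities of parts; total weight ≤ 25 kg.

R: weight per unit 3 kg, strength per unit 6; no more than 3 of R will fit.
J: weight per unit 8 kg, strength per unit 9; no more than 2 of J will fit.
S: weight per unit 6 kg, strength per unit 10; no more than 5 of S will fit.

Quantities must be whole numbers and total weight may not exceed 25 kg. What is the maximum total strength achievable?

Take 2×R and 3×S: weight 24 ≤ 25, strength 2·6 + 3·10 = 42.
No other integer combination yields more.

42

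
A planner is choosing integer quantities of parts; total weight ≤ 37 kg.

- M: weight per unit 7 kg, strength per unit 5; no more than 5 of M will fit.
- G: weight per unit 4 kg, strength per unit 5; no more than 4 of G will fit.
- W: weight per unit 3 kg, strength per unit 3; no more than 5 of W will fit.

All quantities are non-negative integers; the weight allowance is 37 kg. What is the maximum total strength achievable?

G has the best ratio (5/4); taking only G gives at most 4×5 = 20 (stopped by the supply cap of 4).
Mixing does better — 1×M, 4×G, and 4×W: weight 35 ≤ 37, strength 1·5 + 4·5 + 4·3 = 37.

37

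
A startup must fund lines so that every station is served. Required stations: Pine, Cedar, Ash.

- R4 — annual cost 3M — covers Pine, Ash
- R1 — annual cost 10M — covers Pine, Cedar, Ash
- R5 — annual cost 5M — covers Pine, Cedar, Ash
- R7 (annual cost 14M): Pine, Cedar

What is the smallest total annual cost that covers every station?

The greedy cost-per-new-station heuristic would pick R4 and R5 for 8, but a cheaper cover exists.
R5 alone covers Pine, Cedar, Ash — every station.
Total annual cost: 5.
No cover costs less than 5.

5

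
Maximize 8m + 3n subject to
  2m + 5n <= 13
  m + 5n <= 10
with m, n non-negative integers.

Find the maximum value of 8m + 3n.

48

Relaxing integrality, the LP optimum is 52.00 at (m,n) = (6.5, 0), which is not an integer point.
(m,n)=(6,0): 2·6+5·0=12≤13, 1·6+5·0=6≤10, objective 48.
(m,n)=(5,0): 2·5+5·0=10≤13, 1·5+5·0=5≤10, objective 40.
Maximum is 48 at (m,n)=(6,0).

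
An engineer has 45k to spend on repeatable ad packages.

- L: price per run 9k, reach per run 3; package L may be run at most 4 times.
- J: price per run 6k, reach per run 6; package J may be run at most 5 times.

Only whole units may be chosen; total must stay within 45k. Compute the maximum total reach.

33

J has the best ratio (6/6); taking only J gives at most 5×6 = 30 (stopped by the supply cap of 5).
Mixing does better — 1×L and 5×J: price 39 ≤ 45, reach 1·3 + 5·6 = 33.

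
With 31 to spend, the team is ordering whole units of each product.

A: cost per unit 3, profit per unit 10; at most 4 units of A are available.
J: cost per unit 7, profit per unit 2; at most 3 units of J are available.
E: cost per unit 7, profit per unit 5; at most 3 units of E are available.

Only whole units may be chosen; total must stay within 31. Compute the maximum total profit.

This is a bounded integer knapsack.
4×A and 2×E: cost 26 ≤ 31, profit 4·10 + 2·5 = 50.
4×A, 1×J, and 1×E: cost 26 ≤ 31, profit 4·10 + 1·2 + 1·5 = 47.
Best is 50.

50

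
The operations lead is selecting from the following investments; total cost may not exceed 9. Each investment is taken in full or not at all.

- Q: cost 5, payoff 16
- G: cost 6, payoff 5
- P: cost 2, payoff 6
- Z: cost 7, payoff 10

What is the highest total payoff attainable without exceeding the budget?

22

Q: cost 5 ≤ 9, payoff 16.
P + Z: cost 2 + 7 = 9 ≤ 9, payoff 6 + 10 = 16.
Q + P: cost 5 + 2 = 7 ≤ 9, payoff 16 + 6 = 22.
Best is Q and P with total payoff 22.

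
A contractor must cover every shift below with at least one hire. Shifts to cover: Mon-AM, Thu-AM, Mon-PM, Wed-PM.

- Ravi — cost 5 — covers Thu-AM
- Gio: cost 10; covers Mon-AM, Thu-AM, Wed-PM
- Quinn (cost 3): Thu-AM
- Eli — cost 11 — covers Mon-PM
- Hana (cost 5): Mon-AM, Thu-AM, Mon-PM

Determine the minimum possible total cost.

15

Choose Gio and Hana: together they cover Mon-AM, Thu-AM, Mon-PM, Wed-PM — every shift.
Total cost: 10 + 5 = 15.
No cover costs less than 15.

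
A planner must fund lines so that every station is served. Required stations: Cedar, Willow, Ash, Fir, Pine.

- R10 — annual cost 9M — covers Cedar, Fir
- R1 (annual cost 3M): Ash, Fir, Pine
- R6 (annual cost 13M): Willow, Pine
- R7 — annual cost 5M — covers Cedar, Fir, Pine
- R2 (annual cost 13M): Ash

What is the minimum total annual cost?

21

This is an integer covering problem.
Choose R1, R6, and R7: together they cover Cedar, Willow, Ash, Fir, Pine — every station.
Total annual cost: 3 + 13 + 5 = 21.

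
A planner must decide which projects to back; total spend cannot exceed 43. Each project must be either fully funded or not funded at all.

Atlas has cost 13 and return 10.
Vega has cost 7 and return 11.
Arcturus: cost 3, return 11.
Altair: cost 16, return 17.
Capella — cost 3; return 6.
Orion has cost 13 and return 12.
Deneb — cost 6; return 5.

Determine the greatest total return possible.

This is an integer program with binary decision variables.
Allowing fractional choices, the relaxed optimum would be about 57.8, but projects are indivisible.
Vega + Arcturus + Altair + Capella + Orion: cost 7 + 3 + 16 + 3 + 13 = 42 ≤ 43, return 11 + 11 + 17 + 6 + 12 = 57.
Atlas + Vega + Arcturus + Altair + Capella: cost 13 + 7 + 3 + 16 + 3 = 42 ≤ 43, return 10 + 11 + 11 + 17 + 6 = 55.
Best is Vega, Arcturus, Altair, Capella, and Orion with total return 57.

57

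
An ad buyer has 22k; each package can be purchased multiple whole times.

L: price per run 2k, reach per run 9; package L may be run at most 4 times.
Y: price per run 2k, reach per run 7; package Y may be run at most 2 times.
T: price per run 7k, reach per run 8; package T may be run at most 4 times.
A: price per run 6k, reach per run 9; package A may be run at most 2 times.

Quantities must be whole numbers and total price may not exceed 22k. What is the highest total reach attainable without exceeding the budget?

61

This is a bounded integer knapsack.
L has the best ratio (9/2); taking only L gives at most 4×9 = 36 (stopped by the supply cap of 4).
Mixing does better — 4×L, 1×Y, and 2×A: price 22 ≤ 22, reach 4·9 + 1·7 + 2·9 = 61.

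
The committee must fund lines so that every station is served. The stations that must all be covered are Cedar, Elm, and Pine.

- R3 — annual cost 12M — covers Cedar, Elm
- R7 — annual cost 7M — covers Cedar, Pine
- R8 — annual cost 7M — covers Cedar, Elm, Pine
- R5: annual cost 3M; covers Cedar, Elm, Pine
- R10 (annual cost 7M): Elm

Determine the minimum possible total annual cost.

R5 alone covers Cedar, Elm, Pine — every station.
Total annual cost: 3.
No cover costs less than 3.

3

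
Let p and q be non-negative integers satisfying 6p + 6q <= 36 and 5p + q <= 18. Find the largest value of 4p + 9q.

(p,q)=(0,6): 6·0+6·6=36≤36, 5·0+1·6=6≤18, objective 54.
(p,q)=(1,5): 6·1+6·5=36≤36, 5·1+1·5=10≤18, objective 49.
(p,q)=(0,5): 6·0+6·5=30≤36, 5·0+1·5=5≤18, objective 45.
The best lattice point is (0,6), giving 54.

54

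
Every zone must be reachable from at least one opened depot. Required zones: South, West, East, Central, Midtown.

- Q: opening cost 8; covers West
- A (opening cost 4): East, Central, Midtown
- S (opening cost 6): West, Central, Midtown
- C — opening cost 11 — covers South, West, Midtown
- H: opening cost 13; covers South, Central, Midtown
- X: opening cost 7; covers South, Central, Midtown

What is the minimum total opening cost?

15

This is a weighted set-cover instance.
Choose A and C: together they cover South, West, East, Central, Midtown — every zone.
Total opening cost: 4 + 11 = 15.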